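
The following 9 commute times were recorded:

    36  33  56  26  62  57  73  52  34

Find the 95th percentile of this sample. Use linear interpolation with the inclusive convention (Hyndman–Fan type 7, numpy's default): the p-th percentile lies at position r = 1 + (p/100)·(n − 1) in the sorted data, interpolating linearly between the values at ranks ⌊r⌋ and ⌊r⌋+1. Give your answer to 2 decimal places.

Sorted: 26, 33, 34, 36, 52, 56, 57, 62, 73.
n = 9.
r = 1 + (95/100)·(9 − 1) = 1 + 7.6 = 8.6.
Rank 8 is 62 and rank 9 is 73.
Interpolate: 62 + 0.6·(73 − 62) = 62 + 0.6·11 = 68.6.

68.60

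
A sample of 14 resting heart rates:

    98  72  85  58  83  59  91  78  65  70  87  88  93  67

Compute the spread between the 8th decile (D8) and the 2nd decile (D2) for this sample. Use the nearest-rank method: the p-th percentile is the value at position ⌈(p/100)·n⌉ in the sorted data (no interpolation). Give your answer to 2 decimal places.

26.00

Sorted: 58, 59, 65, 67, 70, 72, 78, 83, 85, 87, 88, 91, 93, 98.
n = 14.
P20: rank ⌈20/100·14⌉ = 3 → 65.
P80: rank ⌈80/100·14⌉ = 12 → 91.
Difference: 91 − 65 = 26.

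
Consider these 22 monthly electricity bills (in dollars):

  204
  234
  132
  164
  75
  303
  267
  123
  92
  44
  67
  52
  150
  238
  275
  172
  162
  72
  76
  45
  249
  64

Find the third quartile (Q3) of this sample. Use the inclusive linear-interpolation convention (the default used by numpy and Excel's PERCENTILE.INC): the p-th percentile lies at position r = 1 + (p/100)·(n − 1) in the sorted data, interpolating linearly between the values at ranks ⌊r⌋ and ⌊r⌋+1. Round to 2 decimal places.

226.50

Sorted: 44, 45, 52, 64, 67, 72, 75, 76, 92, 123, 132, 150, 162, 164, 172, 204, 234, 238, 249, 267, 275, 303.
n = 22.
r = 1 + (75/100)·(22 − 1) = 1 + 15.75 = 16.75.
Rank 16 is 204 and rank 17 is 234.
Interpolate: 204 + 0.75·(234 − 204) = 204 + 0.75·30 = 226.5.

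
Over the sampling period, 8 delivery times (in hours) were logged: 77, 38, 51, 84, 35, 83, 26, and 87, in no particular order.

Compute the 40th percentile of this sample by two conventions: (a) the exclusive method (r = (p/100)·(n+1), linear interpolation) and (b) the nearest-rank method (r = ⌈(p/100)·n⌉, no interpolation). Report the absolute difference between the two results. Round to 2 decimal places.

5.20

Sorted: 26, 35, 38, 51, 77, 83, 84, 87.
n = 8.
(a) r = 3.6; between ranks 3 (38) and 4 (51): 45.8.
(b) the nearest-rank method: rank 4 → 51.
|45.8 − 51| = 5.2.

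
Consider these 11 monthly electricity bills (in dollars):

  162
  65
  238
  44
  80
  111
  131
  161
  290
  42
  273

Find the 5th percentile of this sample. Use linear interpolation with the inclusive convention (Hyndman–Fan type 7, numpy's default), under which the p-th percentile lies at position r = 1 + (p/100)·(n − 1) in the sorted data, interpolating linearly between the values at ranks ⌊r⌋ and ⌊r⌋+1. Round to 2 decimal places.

Sorted: 42, 44, 65, 80, 111, 131, 161, 162, 238, 273, 290.
n = 11.
r = 1 + (5/100)·(11 − 1) = 1 + 0.5 = 1.5.
Rank 1 is 42 and rank 2 is 44.
Interpolate: 42 + 0.5·(44 − 42) = 42 + 0.5·2 = 43.

43.00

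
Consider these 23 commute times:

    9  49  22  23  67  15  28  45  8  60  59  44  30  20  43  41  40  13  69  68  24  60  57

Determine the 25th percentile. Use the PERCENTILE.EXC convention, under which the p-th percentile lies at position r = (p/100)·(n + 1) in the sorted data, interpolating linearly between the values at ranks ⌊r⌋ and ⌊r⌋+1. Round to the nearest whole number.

Sorted: 8, 9, 13, 15, 20, 22, 23, 24, 28, 30, 40, 41, 43, 44, 45, 49, 57, 59, 60, 60, 67, 68, 69.
n = 23.
r = (25/100)·(23 + 1) = 6.
r is an integer, so P25 is the value at rank 6: 22.

22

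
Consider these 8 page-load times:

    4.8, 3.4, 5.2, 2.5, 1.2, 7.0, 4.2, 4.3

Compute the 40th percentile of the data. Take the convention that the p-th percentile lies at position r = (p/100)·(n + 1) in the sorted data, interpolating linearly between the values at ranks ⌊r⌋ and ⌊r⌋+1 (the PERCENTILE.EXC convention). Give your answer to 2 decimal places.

Sorted: 1.2, 2.5, 3.4, 4.2, 4.3, 4.8, 5.2, 7.0.
n = 8.
r = (40/100)·(8 + 1) = 3.6.
Rank 3 is 3.4 and rank 4 is 4.2.
Interpolate: 3.4 + 0.6·(4.2 − 3.4) = 3.4 + 0.6·0.8 = 3.88.

3.88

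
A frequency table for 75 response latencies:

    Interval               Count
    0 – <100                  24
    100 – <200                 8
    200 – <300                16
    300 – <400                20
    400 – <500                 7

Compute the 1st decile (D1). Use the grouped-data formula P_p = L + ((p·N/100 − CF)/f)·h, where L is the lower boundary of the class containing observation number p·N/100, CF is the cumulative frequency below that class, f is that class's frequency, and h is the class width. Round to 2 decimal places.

N = 75; target position k = 10/100 · 75 = 7.5.
Cumulative frequencies: 24, 32, 48, 68, 75.
Observation 7.5 falls in the class 0 – <100.
L = 0, CF = 0, f = 24, h = 100.
P10 = 0 + ((7.5 − 0)/24)·100 = 0 + 31.25 = 31.25.

31.25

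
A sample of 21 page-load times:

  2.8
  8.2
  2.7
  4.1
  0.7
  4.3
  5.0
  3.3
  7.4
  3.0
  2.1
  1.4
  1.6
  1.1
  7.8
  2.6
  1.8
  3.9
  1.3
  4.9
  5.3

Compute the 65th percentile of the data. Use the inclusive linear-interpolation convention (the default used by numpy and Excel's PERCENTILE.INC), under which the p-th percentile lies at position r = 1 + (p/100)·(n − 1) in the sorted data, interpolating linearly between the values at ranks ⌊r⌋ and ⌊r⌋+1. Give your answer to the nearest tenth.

4.1

Sorted: 0.7, 1.1, 1.3, 1.4, 1.6, 1.8, 2.1, 2.6, 2.7, 2.8, 3.0, 3.3, 3.9, 4.1, 4.3, 4.9, 5.0, 5.3, 7.4, 7.8, 8.2.
n = 21.
r = 1 + (65/100)·(21 − 1) = 1 + 13 = 14.
r is an integer, so P65 is the value at rank 14: 4.1.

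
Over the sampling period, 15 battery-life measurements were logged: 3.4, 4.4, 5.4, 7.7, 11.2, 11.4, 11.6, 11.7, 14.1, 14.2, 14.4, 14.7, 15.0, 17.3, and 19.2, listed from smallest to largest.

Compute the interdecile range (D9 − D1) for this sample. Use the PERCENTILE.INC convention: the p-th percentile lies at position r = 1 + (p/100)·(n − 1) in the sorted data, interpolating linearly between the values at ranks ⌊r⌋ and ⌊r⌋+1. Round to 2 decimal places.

n = 15.
P10: r = 2.4; ranks 2–3 are 4.4, 5.4; interpolating gives 4.8.
P90: r = 13.6; ranks 13–14 are 15.0, 17.3; interpolating gives 16.38.
Difference: 16.38 − 4.8 = 11.58.

11.58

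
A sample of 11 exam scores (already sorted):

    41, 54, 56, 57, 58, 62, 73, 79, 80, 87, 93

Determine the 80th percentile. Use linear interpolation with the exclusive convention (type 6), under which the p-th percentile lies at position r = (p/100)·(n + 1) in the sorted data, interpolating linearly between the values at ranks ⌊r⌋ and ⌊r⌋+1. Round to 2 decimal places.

n = 11.
r = (80/100)·(11 + 1) = 9.6.
Rank 9 is 80 and rank 10 is 87.
Interpolate: 80 + 0.6·(87 − 80) = 80 + 0.6·7 = 84.2.

84.20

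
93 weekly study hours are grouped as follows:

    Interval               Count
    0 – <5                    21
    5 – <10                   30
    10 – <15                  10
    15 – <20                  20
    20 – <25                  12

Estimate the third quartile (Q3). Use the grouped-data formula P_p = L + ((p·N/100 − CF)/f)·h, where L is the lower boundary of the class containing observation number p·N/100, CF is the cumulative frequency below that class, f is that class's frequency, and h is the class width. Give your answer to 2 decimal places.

N = 93; target position k = 75/100 · 93 = 69.75.
Cumulative frequencies: 21, 51, 61, 81, 93.
Observation 69.75 falls in the class 15 – <20.
L = 15, CF = 61, f = 20, h = 5.
P75 = 15 + ((69.75 − 61)/20)·5 = 15 + 2.1875 = 17.1875.

17.19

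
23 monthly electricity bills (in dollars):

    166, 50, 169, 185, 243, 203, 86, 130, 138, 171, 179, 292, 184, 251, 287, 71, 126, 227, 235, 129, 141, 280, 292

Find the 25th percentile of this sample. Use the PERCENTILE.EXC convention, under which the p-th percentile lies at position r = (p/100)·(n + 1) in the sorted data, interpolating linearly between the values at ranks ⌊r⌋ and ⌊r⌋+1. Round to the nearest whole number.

130

Sorted: 50, 71, 86, 126, 129, 130, 138, 141, 166, 169, 171, 179, 184, 185, 203, 227, 235, 243, 251, 280, 287, 292, 292.
n = 23.
r = (25/100)·(23 + 1) = 6.
r is an integer, so P25 is the value at rank 6: 130.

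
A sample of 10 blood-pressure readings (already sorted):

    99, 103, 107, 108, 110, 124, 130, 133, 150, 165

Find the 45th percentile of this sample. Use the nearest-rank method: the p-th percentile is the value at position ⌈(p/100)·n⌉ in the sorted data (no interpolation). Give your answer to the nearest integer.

n = 10.
Position = ⌈45/100 · 10⌉ = ⌈4.5⌉ = 5.
The value at rank 5 is 110.

110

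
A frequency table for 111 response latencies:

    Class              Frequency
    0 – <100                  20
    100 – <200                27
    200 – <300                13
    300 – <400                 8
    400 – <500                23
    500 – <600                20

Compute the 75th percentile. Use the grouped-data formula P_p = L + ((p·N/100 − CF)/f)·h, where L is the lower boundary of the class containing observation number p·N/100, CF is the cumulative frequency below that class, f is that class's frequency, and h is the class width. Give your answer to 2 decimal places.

N = 111; target position k = 75/100 · 111 = 83.25.
Cumulative frequencies: 20, 47, 60, 68, 91, 111.
Observation 83.25 falls in the class 400 – <500.
L = 400, CF = 68, f = 23, h = 100.
P75 = 400 + ((83.25 − 68)/23)·100 = 400 + 66.3043 = 466.304.

466.30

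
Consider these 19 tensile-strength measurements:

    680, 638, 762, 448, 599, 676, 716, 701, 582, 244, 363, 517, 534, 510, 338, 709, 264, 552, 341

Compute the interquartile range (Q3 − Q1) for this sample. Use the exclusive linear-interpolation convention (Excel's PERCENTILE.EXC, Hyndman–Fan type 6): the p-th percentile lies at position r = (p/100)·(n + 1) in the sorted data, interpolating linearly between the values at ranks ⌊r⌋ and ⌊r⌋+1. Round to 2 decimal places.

317.00

Sorted: 244, 264, 338, 341, 363, 448, 510, 517, 534, 552, 582, 599, 638, 676, 680, 701, 709, 716, 762.
n = 19.
P25: r = 5 (integer) → 363.
P75: r = 15 (integer) → 680.
Difference: 680 − 363 = 317.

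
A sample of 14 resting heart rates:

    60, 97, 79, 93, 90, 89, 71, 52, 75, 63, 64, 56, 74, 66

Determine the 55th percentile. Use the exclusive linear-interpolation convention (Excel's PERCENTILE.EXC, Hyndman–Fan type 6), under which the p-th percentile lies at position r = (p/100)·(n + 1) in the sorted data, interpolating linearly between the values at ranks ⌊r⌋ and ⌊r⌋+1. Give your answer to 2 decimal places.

Sorted: 52, 56, 60, 63, 64, 66, 71, 74, 75, 79, 89, 90, 93, 97.
n = 14.
r = (55/100)·(14 + 1) = 8.25.
Rank 8 is 74 and rank 9 is 75.
Interpolate: 74 + 0.25·(75 − 74) = 74 + 0.25·1 = 74.25.

74.25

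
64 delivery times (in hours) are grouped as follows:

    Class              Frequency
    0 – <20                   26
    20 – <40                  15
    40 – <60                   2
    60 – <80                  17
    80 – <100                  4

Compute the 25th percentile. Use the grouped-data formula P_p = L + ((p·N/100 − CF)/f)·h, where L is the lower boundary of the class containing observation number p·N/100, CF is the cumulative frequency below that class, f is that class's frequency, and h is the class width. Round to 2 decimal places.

N = 64; target position k = 25/100 · 64 = 16.
Cumulative frequencies: 26, 41, 43, 60, 64.
Observation 16 falls in the class 0 – <20.
L = 0, CF = 0, f = 26, h = 20.
P25 = 0 + ((16 − 0)/26)·20 = 0 + 12.3077 = 12.3077.

12.31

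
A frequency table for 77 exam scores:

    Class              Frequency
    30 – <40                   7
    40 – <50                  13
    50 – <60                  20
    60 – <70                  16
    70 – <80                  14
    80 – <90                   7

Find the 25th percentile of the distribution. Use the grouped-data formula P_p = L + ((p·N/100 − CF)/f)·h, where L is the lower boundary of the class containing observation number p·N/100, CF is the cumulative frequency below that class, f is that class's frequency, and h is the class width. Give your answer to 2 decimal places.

49.42

N = 77; target position k = 25/100 · 77 = 19.25.
Cumulative frequencies: 7, 20, 40, 56, 70, 77.
Observation 19.25 falls in the class 40 – <50.
L = 40, CF = 7, f = 13, h = 10.
P25 = 40 + ((19.25 − 7)/13)·10 = 40 + 9.42308 = 49.4231.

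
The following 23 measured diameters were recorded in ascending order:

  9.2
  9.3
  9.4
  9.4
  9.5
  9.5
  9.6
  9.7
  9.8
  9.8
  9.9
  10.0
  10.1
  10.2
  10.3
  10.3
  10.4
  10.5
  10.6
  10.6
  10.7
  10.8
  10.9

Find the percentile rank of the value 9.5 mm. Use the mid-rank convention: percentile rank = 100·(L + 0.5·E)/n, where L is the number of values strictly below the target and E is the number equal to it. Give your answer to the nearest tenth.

Count below 9.5: L = 4; count equal: E = 2; n = 23.
Percentile rank = 100·(4 + 0.5·2)/23 = 100·5/23 = 21.74.

21.7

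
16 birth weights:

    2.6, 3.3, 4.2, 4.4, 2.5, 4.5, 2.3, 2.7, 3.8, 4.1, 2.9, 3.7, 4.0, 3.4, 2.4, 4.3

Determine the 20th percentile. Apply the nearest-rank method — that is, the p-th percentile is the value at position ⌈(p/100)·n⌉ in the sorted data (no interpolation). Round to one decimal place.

2.6

Sorted: 2.3, 2.4, 2.5, 2.6, 2.7, 2.9, 3.3, 3.4, 3.7, 3.8, 4.0, 4.1, 4.2, 4.3, 4.4, 4.5.
n = 16.
Position = ⌈20/100 · 16⌉ = ⌈3.2⌉ = 4.
The value at rank 4 is 2.6.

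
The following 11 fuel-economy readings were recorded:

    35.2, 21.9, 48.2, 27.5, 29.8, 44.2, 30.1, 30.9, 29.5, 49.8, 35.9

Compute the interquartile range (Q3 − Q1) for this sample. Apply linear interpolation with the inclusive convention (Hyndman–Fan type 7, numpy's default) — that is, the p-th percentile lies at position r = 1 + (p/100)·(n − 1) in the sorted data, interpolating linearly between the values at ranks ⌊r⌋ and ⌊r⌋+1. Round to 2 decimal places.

10.40

Sorted: 21.9, 27.5, 29.5, 29.8, 30.1, 30.9, 35.2, 35.9, 44.2, 48.2, 49.8.
n = 11.
P25: r = 3.5; ranks 3–4 are 29.5, 29.8; interpolating gives 29.65.
P75: r = 8.5; ranks 8–9 are 35.9, 44.2; interpolating gives 40.05.
Difference: 40.05 − 29.65 = 10.4.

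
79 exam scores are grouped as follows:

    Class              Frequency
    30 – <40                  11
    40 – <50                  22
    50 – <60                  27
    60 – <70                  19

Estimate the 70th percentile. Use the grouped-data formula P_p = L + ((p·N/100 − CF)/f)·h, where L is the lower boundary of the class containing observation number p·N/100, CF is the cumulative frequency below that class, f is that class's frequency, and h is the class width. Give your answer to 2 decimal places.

58.26

N = 79; target position k = 70/100 · 79 = 55.3.
Cumulative frequencies: 11, 33, 60, 79.
Observation 55.3 falls in the class 50 – <60.
L = 50, CF = 33, f = 27, h = 10.
P70 = 50 + ((55.3 − 33)/27)·10 = 50 + 8.25926 = 58.2593.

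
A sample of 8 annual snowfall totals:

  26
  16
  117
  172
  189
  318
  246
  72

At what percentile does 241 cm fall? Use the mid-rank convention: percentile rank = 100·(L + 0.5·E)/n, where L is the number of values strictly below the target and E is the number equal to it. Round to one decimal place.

Sorted: 16, 26, 72, 117, 172, 189, 246, 318.
Count below 241: L = 6; count equal: E = 0; n = 8.
Percentile rank = 100·(6 + 0.5·0)/8 = 100·6/8 = 75.

75.0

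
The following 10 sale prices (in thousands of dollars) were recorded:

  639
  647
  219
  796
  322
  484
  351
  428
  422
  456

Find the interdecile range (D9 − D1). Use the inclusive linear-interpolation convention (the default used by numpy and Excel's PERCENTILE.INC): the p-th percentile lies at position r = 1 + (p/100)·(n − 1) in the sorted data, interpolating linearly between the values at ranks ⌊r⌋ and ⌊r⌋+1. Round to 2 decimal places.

350.20

Sorted: 219, 322, 351, 422, 428, 456, 484, 639, 647, 796.
n = 10.
P10: r = 1.9; ranks 1–2 are 219, 322; interpolating gives 311.7.
P90: r = 9.1; ranks 9–10 are 647, 796; interpolating gives 661.9.
Difference: 661.9 − 311.7 = 350.2.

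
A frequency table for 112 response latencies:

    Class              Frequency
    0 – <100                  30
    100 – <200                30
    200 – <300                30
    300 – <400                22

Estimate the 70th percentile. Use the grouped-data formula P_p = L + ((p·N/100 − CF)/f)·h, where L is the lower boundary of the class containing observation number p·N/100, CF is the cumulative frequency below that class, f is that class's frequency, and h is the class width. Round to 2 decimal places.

N = 112; target position k = 70/100 · 112 = 78.4.
Cumulative frequencies: 30, 60, 90, 112.
Observation 78.4 falls in the class 200 – <300.
L = 200, CF = 60, f = 30, h = 100.
P70 = 200 + ((78.4 − 60)/30)·100 = 200 + 61.3333 = 261.333.

261.33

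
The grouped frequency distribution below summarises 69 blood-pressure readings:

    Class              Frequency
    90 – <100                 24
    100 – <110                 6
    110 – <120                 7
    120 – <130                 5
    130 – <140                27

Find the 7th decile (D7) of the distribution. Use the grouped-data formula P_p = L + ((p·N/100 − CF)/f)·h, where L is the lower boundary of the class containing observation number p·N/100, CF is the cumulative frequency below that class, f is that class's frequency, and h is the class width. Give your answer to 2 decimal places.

132.33

N = 69; target position k = 70/100 · 69 = 48.3.
Cumulative frequencies: 24, 30, 37, 42, 69.
Observation 48.3 falls in the class 130 – <140.
L = 130, CF = 42, f = 27, h = 10.
P70 = 130 + ((48.3 − 42)/27)·10 = 130 + 2.33333 = 132.333.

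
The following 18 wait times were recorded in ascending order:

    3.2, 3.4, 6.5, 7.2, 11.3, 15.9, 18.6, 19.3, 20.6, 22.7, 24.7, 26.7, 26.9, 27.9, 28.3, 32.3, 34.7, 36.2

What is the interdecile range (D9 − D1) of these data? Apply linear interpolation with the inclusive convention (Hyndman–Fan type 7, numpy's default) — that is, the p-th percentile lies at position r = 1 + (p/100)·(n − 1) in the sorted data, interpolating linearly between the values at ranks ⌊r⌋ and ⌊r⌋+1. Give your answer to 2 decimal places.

27.45

n = 18.
P10: r = 2.7; ranks 2–3 are 3.4, 6.5; interpolating gives 5.57.
P90: r = 16.3; ranks 16–17 are 32.3, 34.7; interpolating gives 33.02.
Difference: 33.02 − 5.57 = 27.45.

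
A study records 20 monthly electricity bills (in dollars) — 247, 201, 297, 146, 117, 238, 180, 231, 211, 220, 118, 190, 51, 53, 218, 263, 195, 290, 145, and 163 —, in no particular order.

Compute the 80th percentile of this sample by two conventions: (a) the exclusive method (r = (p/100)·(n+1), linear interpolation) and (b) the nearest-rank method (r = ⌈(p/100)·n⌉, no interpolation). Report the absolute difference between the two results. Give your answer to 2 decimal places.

Sorted: 51, 53, 117, 118, 145, 146, 163, 180, 190, 195, 201, 211, 218, 220, 231, 238, 247, 263, 290, 297.
n = 20.
(a) r = 16.8; between ranks 16 (238) and 17 (247): 245.2.
(b) the nearest-rank method: rank 16 → 238.
|245.2 − 238| = 7.2.

7.20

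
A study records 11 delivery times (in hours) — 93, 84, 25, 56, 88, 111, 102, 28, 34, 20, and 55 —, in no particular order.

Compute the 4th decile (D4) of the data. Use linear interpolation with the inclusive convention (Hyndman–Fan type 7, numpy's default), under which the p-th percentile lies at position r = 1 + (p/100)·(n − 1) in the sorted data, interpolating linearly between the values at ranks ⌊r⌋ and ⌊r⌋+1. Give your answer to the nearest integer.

Sorted: 20, 25, 28, 34, 55, 56, 84, 88, 93, 102, 111.
n = 11.
r = 1 + (40/100)·(11 − 1) = 1 + 4 = 5.
r is an integer, so P40 is the value at rank 5: 55.

55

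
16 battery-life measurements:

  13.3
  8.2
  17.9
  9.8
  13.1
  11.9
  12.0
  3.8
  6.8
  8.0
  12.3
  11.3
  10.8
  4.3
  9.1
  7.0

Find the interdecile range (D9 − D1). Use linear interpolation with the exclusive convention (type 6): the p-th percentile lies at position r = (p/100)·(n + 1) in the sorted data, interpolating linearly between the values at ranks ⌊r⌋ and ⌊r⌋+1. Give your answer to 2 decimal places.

Sorted: 3.8, 4.3, 6.8, 7.0, 8.0, 8.2, 9.1, 9.8, 10.8, 11.3, 11.9, 12.0, 12.3, 13.1, 13.3, 17.9.
n = 16.
P10: r = 1.7; ranks 1–2 are 3.8, 4.3; interpolating gives 4.15.
P90: r = 15.3; ranks 15–16 are 13.3, 17.9; interpolating gives 14.68.
Difference: 14.68 − 4.15 = 10.53.

10.53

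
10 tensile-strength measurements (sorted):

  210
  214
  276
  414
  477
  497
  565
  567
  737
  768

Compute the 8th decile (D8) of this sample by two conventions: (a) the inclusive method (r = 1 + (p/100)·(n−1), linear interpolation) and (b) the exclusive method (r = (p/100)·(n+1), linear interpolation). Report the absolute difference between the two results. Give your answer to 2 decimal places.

102.00

n = 10.
(a) r = 8.2; between ranks 8 (567) and 9 (737): 601.
(b) r = 8.8; between ranks 8 (567) and 9 (737): 703.
|601 − 703| = 102.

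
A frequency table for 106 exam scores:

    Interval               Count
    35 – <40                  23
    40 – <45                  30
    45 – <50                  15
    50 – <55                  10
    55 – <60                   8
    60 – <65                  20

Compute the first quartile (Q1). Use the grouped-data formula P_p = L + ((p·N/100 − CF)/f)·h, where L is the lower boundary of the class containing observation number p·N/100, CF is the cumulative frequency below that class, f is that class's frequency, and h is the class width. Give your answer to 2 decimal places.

40.58

N = 106; target position k = 25/100 · 106 = 26.5.
Cumulative frequencies: 23, 53, 68, 78, 86, 106.
Observation 26.5 falls in the class 40 – <45.
L = 40, CF = 23, f = 30, h = 5.
P25 = 40 + ((26.5 − 23)/30)·5 = 40 + 0.583333 = 40.5833.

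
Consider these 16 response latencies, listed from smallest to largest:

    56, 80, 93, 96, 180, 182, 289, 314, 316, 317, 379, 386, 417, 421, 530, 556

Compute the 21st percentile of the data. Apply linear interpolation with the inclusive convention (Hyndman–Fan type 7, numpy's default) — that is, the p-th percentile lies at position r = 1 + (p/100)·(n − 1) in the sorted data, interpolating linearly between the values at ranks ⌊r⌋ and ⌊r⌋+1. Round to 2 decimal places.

n = 16.
r = 1 + (21/100)·(16 − 1) = 1 + 3.15 = 4.15.
Rank 4 is 96 and rank 5 is 180.
Interpolate: 96 + 0.15·(180 − 96) = 96 + 0.15·84 = 108.6.

108.60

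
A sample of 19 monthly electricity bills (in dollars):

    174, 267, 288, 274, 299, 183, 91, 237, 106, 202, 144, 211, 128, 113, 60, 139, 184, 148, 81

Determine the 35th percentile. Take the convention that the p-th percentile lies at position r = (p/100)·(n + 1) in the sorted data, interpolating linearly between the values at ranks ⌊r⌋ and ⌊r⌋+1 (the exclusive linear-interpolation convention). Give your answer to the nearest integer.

Sorted: 60, 81, 91, 106, 113, 128, 139, 144, 148, 174, 183, 184, 202, 211, 237, 267, 274, 288, 299.
n = 19.
r = (35/100)·(19 + 1) = 7.
r is an integer, so P35 is the value at rank 7: 139.

139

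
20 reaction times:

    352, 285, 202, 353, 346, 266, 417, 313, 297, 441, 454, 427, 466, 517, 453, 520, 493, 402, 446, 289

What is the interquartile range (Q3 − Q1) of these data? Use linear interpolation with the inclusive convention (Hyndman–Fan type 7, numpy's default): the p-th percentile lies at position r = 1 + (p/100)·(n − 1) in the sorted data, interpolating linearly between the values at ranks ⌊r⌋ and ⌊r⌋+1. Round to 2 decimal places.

Sorted: 202, 266, 285, 289, 297, 313, 346, 352, 353, 402, 417, 427, 441, 446, 453, 454, 466, 493, 517, 520.
n = 20.
P25: r = 5.75; ranks 5–6 are 297, 313; interpolating gives 309.
P75: r = 15.25; ranks 15–16 are 453, 454; interpolating gives 453.25.
Difference: 453.25 − 309 = 144.25.

144.25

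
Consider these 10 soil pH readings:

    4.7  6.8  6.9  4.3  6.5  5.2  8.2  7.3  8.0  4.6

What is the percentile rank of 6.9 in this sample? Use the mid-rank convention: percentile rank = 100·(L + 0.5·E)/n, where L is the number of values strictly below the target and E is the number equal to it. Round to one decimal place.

65.0

Sorted: 4.3, 4.6, 4.7, 5.2, 6.5, 6.8, 6.9, 7.3, 8.0, 8.2.
Count below 6.9: L = 6; count equal: E = 1; n = 10.
Percentile rank = 100·(6 + 0.5·1)/10 = 100·6.5/10 = 65.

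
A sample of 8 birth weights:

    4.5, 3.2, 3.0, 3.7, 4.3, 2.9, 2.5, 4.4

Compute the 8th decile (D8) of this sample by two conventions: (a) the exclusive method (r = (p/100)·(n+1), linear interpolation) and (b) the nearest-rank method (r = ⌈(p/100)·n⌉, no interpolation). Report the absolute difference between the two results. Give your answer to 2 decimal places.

Sorted: 2.5, 2.9, 3.0, 3.2, 3.7, 4.3, 4.4, 4.5.
n = 8.
(a) r = 7.2; between ranks 7 (4.4) and 8 (4.5): 4.42.
(b) the nearest-rank method: rank 7 → 4.4.
|4.42 − 4.4| = 0.02.

0.02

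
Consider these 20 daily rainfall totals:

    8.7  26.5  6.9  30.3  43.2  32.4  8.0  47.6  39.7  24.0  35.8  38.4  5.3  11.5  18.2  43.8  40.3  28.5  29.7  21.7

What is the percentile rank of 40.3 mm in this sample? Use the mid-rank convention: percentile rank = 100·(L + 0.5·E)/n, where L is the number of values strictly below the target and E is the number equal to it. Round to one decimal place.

82.5

Sorted: 5.3, 6.9, 8.0, 8.7, 11.5, 18.2, 21.7, 24.0, 26.5, 28.5, 29.7, 30.3, 32.4, 35.8, 38.4, 39.7, 40.3, 43.2, 43.8, 47.6.
Count below 40.3: L = 16; count equal: E = 1; n = 20.
Percentile rank = 100·(16 + 0.5·1)/20 = 100·16.5/20 = 82.5.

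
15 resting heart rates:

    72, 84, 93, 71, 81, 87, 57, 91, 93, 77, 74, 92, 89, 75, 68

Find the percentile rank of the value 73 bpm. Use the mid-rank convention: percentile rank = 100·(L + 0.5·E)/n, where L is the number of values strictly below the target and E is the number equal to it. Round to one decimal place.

Sorted: 57, 68, 71, 72, 74, 75, 77, 81, 84, 87, 89, 91, 92, 93, 93.
Count below 73: L = 4; count equal: E = 0; n = 15.
Percentile rank = 100·(4 + 0.5·0)/15 = 100·4/15 = 26.67.

26.7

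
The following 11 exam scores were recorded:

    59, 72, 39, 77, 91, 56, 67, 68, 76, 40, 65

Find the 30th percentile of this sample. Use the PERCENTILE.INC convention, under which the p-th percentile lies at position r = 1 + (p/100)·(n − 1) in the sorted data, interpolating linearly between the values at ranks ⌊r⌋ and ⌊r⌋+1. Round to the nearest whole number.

59

Sorted: 39, 40, 56, 59, 65, 67, 68, 72, 76, 77, 91.
n = 11.
r = 1 + (30/100)·(11 − 1) = 1 + 3 = 4.
r is an integer, so P30 is the value at rank 4: 59.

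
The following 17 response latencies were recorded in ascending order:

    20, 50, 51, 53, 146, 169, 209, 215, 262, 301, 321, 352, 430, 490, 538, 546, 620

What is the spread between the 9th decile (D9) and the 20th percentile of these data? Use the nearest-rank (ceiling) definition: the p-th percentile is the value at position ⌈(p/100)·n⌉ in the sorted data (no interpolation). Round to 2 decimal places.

n = 17.
P20: rank ⌈20/100·17⌉ = 4 → 53.
P90: rank ⌈90/100·17⌉ = 16 → 546.
Difference: 546 − 53 = 493.

493.00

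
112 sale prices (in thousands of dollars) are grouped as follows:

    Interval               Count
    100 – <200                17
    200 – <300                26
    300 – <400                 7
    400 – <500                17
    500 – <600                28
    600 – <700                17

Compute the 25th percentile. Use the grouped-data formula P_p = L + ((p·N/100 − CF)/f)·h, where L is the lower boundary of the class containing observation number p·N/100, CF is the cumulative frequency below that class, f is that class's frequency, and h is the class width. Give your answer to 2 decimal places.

242.31

N = 112; target position k = 25/100 · 112 = 28.
Cumulative frequencies: 17, 43, 50, 67, 95, 112.
Observation 28 falls in the class 200 – <300.
L = 200, CF = 17, f = 26, h = 100.
P25 = 200 + ((28 − 17)/26)·100 = 200 + 42.3077 = 242.308.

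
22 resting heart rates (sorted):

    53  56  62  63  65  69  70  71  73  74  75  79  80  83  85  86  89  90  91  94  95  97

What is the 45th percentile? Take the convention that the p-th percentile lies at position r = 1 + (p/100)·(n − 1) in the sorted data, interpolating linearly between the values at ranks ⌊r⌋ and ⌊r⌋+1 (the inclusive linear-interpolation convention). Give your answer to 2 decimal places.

74.45

n = 22.
r = 1 + (45/100)·(22 − 1) = 1 + 9.45 = 10.45.
Rank 10 is 74 and rank 11 is 75.
Interpolate: 74 + 0.45·(75 − 74) = 74 + 0.45·1 = 74.45.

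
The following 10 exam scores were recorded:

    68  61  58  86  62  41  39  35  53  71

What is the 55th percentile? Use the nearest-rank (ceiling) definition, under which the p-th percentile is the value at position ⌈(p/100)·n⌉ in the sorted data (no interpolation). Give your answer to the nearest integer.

Sorted: 35, 39, 41, 53, 58, 61, 62, 68, 71, 86.
n = 10.
Position = ⌈55/100 · 10⌉ = ⌈5.5⌉ = 6.
The value at rank 6 is 61.

61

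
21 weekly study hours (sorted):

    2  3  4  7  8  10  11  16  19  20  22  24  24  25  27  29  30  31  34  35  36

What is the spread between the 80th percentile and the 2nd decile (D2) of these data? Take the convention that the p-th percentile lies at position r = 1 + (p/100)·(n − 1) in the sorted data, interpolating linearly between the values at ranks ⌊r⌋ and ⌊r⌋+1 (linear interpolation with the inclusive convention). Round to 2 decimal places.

22.00

n = 21.
P20: r = 5 (integer) → 8.
P80: r = 17 (integer) → 30.
Difference: 30 − 8 = 22.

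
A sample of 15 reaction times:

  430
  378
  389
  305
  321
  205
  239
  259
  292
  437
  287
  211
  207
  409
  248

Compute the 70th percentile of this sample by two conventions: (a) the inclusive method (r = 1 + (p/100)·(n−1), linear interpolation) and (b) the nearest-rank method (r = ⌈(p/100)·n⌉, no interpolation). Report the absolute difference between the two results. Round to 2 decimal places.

Sorted: 205, 207, 211, 239, 248, 259, 287, 292, 305, 321, 378, 389, 409, 430, 437.
n = 15.
(a) r = 10.8; between ranks 10 (321) and 11 (378): 366.6.
(b) the nearest-rank method: rank 11 → 378.
|366.6 − 378| = 11.4.

11.40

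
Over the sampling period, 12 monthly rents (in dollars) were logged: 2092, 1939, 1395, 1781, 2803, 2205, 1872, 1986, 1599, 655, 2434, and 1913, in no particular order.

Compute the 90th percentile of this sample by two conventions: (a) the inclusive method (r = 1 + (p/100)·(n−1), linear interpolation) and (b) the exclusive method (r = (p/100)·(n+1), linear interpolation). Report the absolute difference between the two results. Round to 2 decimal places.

Sorted: 655, 1395, 1599, 1781, 1872, 1913, 1939, 1986, 2092, 2205, 2434, 2803.
n = 12.
(a) r = 10.9; between ranks 10 (2205) and 11 (2434): 2411.1.
(b) r = 11.7; between ranks 11 (2434) and 12 (2803): 2692.3.
|2411.1 − 2692.3| = 281.2.

281.20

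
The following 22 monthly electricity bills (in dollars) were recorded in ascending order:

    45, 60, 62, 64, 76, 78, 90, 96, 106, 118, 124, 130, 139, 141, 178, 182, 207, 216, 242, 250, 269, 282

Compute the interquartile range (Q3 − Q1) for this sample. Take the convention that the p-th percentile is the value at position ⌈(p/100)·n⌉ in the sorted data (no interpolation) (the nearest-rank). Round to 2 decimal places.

n = 22.
P25: rank ⌈25/100·22⌉ = 6 → 78.
P75: rank ⌈75/100·22⌉ = 17 → 207.
Difference: 207 − 78 = 129.

129.00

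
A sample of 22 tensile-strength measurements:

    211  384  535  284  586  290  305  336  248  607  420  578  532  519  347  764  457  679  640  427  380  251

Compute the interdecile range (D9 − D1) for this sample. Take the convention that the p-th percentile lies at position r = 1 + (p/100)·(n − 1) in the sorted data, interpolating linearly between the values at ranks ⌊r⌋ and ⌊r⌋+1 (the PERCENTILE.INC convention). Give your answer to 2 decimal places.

Sorted: 211, 248, 251, 284, 290, 305, 336, 347, 380, 384, 420, 427, 457, 519, 532, 535, 578, 586, 607, 640, 679, 764.
n = 22.
P10: r = 3.1; ranks 3–4 are 251, 284; interpolating gives 254.3.
P90: r = 19.9; ranks 19–20 are 607, 640; interpolating gives 636.7.
Difference: 636.7 − 254.3 = 382.4.

382.40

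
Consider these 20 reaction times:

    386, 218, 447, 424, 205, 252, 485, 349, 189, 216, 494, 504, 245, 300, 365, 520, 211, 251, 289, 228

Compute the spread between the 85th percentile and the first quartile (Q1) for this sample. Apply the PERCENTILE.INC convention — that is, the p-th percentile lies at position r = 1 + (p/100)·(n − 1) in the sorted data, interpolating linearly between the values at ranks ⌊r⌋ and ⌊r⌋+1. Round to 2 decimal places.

260.85

Sorted: 189, 205, 211, 216, 218, 228, 245, 251, 252, 289, 300, 349, 365, 386, 424, 447, 485, 494, 504, 520.
n = 20.
P25: r = 5.75; ranks 5–6 are 218, 228; interpolating gives 225.5.
P85: r = 17.15; ranks 17–18 are 485, 494; interpolating gives 486.35.
Difference: 486.35 − 225.5 = 260.85.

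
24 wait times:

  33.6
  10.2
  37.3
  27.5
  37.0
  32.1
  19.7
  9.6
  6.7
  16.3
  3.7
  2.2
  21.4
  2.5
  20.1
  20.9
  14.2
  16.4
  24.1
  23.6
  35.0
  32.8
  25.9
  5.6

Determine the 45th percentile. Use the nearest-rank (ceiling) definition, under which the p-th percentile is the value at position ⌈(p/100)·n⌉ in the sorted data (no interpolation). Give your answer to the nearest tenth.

Sorted: 2.2, 2.5, 3.7, 5.6, 6.7, 9.6, 10.2, 14.2, 16.3, 16.4, 19.7, 20.1, 20.9, 21.4, 23.6, 24.1, 25.9, 27.5, 32.1, 32.8, 33.6, 35.0, 37.0, 37.3.
n = 24.
Position = ⌈45/100 · 24⌉ = ⌈10.8⌉ = 11.
The value at rank 11 is 19.7.

19.7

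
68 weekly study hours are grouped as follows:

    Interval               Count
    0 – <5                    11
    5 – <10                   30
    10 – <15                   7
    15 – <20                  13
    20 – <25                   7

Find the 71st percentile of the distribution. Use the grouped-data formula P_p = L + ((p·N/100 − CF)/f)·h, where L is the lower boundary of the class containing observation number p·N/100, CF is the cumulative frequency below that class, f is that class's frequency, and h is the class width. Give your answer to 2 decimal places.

N = 68; target position k = 71/100 · 68 = 48.28.
Cumulative frequencies: 11, 41, 48, 61, 68.
Observation 48.28 falls in the class 15 – <20.
L = 15, CF = 48, f = 13, h = 5.
P71 = 15 + ((48.28 − 48)/13)·5 = 15 + 0.107692 = 15.1077.

15.11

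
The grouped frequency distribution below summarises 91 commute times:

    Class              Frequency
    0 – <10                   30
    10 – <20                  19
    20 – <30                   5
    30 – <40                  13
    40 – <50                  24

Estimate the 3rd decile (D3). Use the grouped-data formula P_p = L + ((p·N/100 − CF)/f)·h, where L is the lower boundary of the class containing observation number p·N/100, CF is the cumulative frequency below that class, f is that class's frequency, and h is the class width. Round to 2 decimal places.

N = 91; target position k = 30/100 · 91 = 27.3.
Cumulative frequencies: 30, 49, 54, 67, 91.
Observation 27.3 falls in the class 0 – <10.
L = 0, CF = 0, f = 30, h = 10.
P30 = 0 + ((27.3 − 0)/30)·10 = 0 + 9.1 = 9.1.

9.10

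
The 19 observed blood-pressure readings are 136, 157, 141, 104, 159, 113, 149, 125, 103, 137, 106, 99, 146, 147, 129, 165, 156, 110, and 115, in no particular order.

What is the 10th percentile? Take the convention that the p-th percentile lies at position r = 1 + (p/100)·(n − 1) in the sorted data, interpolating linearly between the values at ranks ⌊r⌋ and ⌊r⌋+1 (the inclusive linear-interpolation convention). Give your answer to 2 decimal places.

103.80

Sorted: 99, 103, 104, 106, 110, 113, 115, 125, 129, 136, 137, 141, 146, 147, 149, 156, 157, 159, 165.
n = 19.
r = 1 + (10/100)·(19 − 1) = 1 + 1.8 = 2.8.
Rank 2 is 103 and rank 3 is 104.
Interpolate: 103 + 0.8·(104 − 103) = 103 + 0.8·1 = 103.8.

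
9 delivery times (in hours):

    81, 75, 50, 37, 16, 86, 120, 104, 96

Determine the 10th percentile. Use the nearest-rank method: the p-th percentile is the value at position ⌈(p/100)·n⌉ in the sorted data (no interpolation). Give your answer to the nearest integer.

16

Sorted: 16, 37, 50, 75, 81, 86, 96, 104, 120.
n = 9.
Position = ⌈10/100 · 9⌉ = ⌈0.9⌉ = 1.
The value at rank 1 is 16.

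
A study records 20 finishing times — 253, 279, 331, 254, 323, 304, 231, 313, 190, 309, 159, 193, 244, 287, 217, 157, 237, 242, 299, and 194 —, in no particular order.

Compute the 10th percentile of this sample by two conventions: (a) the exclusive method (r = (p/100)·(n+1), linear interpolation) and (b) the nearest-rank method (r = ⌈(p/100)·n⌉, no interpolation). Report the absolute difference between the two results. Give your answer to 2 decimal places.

3.10

Sorted: 157, 159, 190, 193, 194, 217, 231, 237, 242, 244, 253, 254, 279, 287, 299, 304, 309, 313, 323, 331.
n = 20.
(a) r = 2.1; between ranks 2 (159) and 3 (190): 162.1.
(b) the nearest-rank method: rank 2 → 159.
|162.1 − 159| = 3.1.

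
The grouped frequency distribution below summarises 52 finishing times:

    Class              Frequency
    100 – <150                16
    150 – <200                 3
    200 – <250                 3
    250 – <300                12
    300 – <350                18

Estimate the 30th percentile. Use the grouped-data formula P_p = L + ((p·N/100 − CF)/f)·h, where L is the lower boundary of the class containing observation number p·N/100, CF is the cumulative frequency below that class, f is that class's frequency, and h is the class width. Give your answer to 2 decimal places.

148.75

N = 52; target position k = 30/100 · 52 = 15.6.
Cumulative frequencies: 16, 19, 22, 34, 52.
Observation 15.6 falls in the class 100 – <150.
L = 100, CF = 0, f = 16, h = 50.
P30 = 100 + ((15.6 − 0)/16)·50 = 100 + 48.75 = 148.75.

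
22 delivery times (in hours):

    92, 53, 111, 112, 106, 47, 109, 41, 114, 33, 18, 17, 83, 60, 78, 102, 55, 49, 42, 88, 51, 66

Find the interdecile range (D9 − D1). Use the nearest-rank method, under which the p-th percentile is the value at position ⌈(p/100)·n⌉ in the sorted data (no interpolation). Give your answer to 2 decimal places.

Sorted: 17, 18, 33, 41, 42, 47, 49, 51, 53, 55, 60, 66, 78, 83, 88, 92, 102, 106, 109, 111, 112, 114.
n = 22.
P10: rank ⌈10/100·22⌉ = 3 → 33.
P90: rank ⌈90/100·22⌉ = 20 → 111.
Difference: 111 − 33 = 78.

78.00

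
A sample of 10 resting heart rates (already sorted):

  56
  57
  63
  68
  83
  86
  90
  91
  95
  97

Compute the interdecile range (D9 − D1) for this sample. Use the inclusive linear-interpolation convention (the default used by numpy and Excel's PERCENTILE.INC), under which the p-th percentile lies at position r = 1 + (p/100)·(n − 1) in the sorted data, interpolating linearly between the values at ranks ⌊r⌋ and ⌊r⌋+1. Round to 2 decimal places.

n = 10.
P10: r = 1.9; ranks 1–2 are 56, 57; interpolating gives 56.9.
P90: r = 9.1; ranks 9–10 are 95, 97; interpolating gives 95.2.
Difference: 95.2 − 56.9 = 38.3.

38.30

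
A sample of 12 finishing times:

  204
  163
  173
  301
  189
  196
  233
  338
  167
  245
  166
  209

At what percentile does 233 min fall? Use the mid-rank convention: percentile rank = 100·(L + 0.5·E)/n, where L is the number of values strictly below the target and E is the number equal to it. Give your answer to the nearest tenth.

Sorted: 163, 166, 167, 173, 189, 196, 204, 209, 233, 245, 301, 338.
Count below 233: L = 8; count equal: E = 1; n = 12.
Percentile rank = 100·(8 + 0.5·1)/12 = 100·8.5/12 = 70.83.

70.8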